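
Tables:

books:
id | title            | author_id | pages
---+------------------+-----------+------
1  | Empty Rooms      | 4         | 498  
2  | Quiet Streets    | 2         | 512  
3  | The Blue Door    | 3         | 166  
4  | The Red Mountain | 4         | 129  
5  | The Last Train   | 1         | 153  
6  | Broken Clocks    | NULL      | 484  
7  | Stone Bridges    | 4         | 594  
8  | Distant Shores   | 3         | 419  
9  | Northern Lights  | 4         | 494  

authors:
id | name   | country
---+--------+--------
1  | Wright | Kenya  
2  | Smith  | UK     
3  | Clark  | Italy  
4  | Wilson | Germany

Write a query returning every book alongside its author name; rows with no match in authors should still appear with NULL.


LEFT JOIN keeps every row from books (the left table); where author_id has no match in authors, the author columns become NULL. Walk through each book:
  - book 1 (Empty Rooms): author_id=4 -> matches Wilson
  - book 2 (Quiet Streets): author_id=2 -> matches Smith
  - book 3 (The Blue Door): author_id=3 -> matches Clark
  - book 4 (The Red Mountain): author_id=4 -> matches Wilson
  - book 5 (The Last Train): author_id=1 -> matches Wright
  - book 6 (Broken Clocks): author_id=NULL, no match -> kept with NULL
  - book 7 (Stone Bridges): author_id=4 -> matches Wilson
  - book 8 (Distant Shores): author_id=3 -> matches Clark
  - book 9 (Northern Lights): author_id=4 -> matches Wilson
All 9 rows appear; 1 has NULL author.

SQL:
SELECT a.title, b.name AS author
FROM books a
LEFT JOIN authors b ON a.author_id = b.id

Result:
title            | author
-----------------+-------
Empty Rooms      | Wilson
Quiet Streets    | Smith 
The Blue Door    | Clark 
The Red Mountain | Wilson
The Last Train   | Wright
Broken Clocks    | NULL  
Stone Bridges    | Wilson
Distant Shores   | Clark 
Northern Lights  | Wilson


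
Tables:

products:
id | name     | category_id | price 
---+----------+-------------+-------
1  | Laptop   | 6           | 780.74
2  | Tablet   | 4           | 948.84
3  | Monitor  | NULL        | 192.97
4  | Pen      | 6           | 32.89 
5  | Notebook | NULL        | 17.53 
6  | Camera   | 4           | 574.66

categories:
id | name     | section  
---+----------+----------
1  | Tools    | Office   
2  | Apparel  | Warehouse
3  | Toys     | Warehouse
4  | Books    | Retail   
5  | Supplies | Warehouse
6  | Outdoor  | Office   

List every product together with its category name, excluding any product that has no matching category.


INNER JOIN keeps only products rows whose category_id matches an id in categories. Walk through each product:
  - product 1 (Laptop): category_id=6 -> matches Outdoor
  - product 2 (Tablet): category_id=4 -> matches Books
  - product 3 (Monitor): category_id=NULL, no match -> dropped
  - product 4 (Pen): category_id=6 -> matches Outdoor
  - product 5 (Notebook): category_id=NULL, no match -> dropped
  - product 6 (Camera): category_id=4 -> matches Books
So 2 of 6 rows are dropped.

SQL:
SELECT a.name, b.name AS category
FROM products a
INNER JOIN categories b ON a.category_id = b.id

Result:
name   | category
-------+---------
Laptop | Outdoor 
Tablet | Books   
Pen    | Outdoor 
Camera | Books   


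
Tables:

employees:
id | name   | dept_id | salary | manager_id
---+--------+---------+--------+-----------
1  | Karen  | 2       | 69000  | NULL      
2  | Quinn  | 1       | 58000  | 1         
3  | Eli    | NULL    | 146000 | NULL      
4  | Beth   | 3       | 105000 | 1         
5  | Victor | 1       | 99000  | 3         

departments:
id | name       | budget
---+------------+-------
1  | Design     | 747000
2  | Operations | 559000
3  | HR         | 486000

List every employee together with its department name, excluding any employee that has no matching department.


INNER JOIN keeps only employees rows whose dept_id matches an id in departments. Walk through each employee:
  - employee 1 (Karen): dept_id=2 -> matches Operations
  - employee 2 (Quinn): dept_id=1 -> matches Design
  - employee 3 (Eli): dept_id=NULL, no match -> dropped
  - employee 4 (Beth): dept_id=3 -> matches HR
  - employee 5 (Victor): dept_id=1 -> matches Design
So 1 of 5 rows is dropped.

SQL:
SELECT a.name, b.name AS department
FROM employees a
INNER JOIN departments b ON a.dept_id = b.id

Result:
name   | department
-------+-----------
Karen  | Operations
Quinn  | Design    
Beth   | HR        
Victor | Design    


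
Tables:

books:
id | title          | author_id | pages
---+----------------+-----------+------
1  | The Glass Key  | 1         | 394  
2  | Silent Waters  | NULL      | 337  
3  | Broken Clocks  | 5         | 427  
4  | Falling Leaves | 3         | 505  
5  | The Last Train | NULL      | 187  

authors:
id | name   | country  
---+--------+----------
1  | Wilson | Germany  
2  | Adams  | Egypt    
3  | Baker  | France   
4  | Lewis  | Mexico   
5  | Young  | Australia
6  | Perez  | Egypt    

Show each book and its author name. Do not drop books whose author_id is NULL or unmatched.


LEFT JOIN keeps every row from books (the left table); where author_id has no match in authors, the author columns become NULL. Walk through each book:
  - book 1 (The Glass Key): author_id=1 -> matches Wilson
  - book 2 (Silent Waters): author_id=NULL, no match -> kept with NULL
  - book 3 (Broken Clocks): author_id=5 -> matches Young
  - book 4 (Falling Leaves): author_id=3 -> matches Baker
  - book 5 (The Last Train): author_id=NULL, no match -> kept with NULL
All 5 rows appear; 2 have NULL author.

SQL:
SELECT a.title, b.name AS author
FROM books a
LEFT JOIN authors b ON a.author_id = b.id

Result:
title          | author
---------------+-------
The Glass Key  | Wilson
Silent Waters  | NULL  
Broken Clocks  | Young 
Falling Leaves | Baker 
The Last Train | NULL  


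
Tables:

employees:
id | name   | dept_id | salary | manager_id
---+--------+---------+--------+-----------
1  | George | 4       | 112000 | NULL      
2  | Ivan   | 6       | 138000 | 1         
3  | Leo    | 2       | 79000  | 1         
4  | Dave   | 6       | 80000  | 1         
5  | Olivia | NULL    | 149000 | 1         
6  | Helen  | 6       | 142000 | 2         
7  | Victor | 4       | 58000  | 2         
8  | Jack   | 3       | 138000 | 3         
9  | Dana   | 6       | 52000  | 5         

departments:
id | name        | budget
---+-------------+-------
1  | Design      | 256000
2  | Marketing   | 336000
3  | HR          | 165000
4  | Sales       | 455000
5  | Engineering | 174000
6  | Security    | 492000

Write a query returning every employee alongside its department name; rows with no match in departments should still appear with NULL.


LEFT JOIN keeps every row from employees (the left table); where dept_id has no match in departments, the department columns become NULL. Walk through each employee:
  - employee 1 (George): dept_id=4 -> matches Sales
  - employee 2 (Ivan): dept_id=6 -> matches Security
  - employee 3 (Leo): dept_id=2 -> matches Marketing
  - employee 4 (Dave): dept_id=6 -> matches Security
  - employee 5 (Olivia): dept_id=NULL, no match -> kept with NULL
  - employee 6 (Helen): dept_id=6 -> matches Security
  - employee 7 (Victor): dept_id=4 -> matches Sales
  - employee 8 (Jack): dept_id=3 -> matches HR
  - employee 9 (Dana): dept_id=6 -> matches Security
All 9 rows appear; 1 has NULL department.

SQL:
SELECT a.name, b.name AS department
FROM employees a
LEFT JOIN departments b ON a.dept_id = b.id

Result:
name   | department
-------+-----------
George | Sales     
Ivan   | Security  
Leo    | Marketing 
Dave   | Security  
Olivia | NULL      
Helen  | Security  
Victor | Sales     
Jack   | HR        
Dana   | Security  


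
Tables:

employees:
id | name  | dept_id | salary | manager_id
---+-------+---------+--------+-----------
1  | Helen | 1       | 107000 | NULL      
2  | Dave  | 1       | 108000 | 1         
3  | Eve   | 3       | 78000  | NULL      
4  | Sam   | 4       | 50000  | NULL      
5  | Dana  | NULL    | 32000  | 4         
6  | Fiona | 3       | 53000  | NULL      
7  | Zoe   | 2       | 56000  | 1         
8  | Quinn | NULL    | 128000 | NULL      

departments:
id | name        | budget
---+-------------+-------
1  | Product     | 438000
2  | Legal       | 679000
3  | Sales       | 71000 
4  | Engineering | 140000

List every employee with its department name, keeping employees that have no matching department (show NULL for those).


LEFT JOIN keeps every row from employees (the left table); where dept_id has no match in departments, the department columns become NULL. Walk through each employee:
  - employee 1 (Helen): dept_id=1 -> matches Product
  - employee 2 (Dave): dept_id=1 -> matches Product
  - employee 3 (Eve): dept_id=3 -> matches Sales
  - employee 4 (Sam): dept_id=4 -> matches Engineering
  - employee 5 (Dana): dept_id=NULL, no match -> kept with NULL
  - employee 6 (Fiona): dept_id=3 -> matches Sales
  - employee 7 (Zoe): dept_id=2 -> matches Legal
  - employee 8 (Quinn): dept_id=NULL, no match -> kept with NULL
All 8 rows appear; 2 have NULL department.

SQL:
SELECT a.name, b.name AS department
FROM employees a
LEFT JOIN departments b ON a.dept_id = b.id

Result:
name  | department 
------+------------
Helen | Product    
Dave  | Product    
Eve   | Sales      
Sam   | Engineering
Dana  | NULL       
Fiona | Sales      
Zoe   | Legal      
Quinn | NULL       


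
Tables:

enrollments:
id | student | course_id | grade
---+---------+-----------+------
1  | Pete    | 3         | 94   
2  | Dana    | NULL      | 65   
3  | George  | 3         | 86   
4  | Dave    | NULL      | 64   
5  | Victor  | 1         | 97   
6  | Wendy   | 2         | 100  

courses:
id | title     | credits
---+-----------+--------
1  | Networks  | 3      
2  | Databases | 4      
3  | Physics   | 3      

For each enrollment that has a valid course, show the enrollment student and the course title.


INNER JOIN keeps only enrollments rows whose course_id matches an id in courses. Walk through each enrollment:
  - enrollment 1 (Pete): course_id=3 -> matches Physics
  - enrollment 2 (Dana): course_id=NULL, no match -> dropped
  - enrollment 3 (George): course_id=3 -> matches Physics
  - enrollment 4 (Dave): course_id=NULL, no match -> dropped
  - enrollment 5 (Victor): course_id=1 -> matches Networks
  - enrollment 6 (Wendy): course_id=2 -> matches Databases
So 2 of 6 rows are dropped.

SQL:
SELECT a.student, b.title AS course
FROM enrollments a
INNER JOIN courses b ON a.course_id = b.id

Result:
student | course   
--------+----------
Pete    | Physics  
George  | Physics  
Victor  | Networks 
Wendy   | Databases


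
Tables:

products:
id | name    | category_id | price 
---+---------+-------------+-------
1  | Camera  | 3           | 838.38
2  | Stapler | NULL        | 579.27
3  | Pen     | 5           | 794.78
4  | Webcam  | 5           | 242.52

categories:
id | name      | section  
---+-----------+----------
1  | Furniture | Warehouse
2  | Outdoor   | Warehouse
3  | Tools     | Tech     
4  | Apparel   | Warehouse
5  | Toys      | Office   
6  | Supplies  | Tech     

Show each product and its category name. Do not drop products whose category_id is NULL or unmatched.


LEFT JOIN keeps every row from products (the left table); where category_id has no match in categories, the category columns become NULL. Walk through each product:
  - product 1 (Camera): category_id=3 -> matches Tools
  - product 2 (Stapler): category_id=NULL, no match -> kept with NULL
  - product 3 (Pen): category_id=5 -> matches Toys
  - product 4 (Webcam): category_id=5 -> matches Toys
All 4 rows appear; 1 has NULL category.

SQL:
SELECT a.name, b.name AS category
FROM products a
LEFT JOIN categories b ON a.category_id = b.id

Result:
name    | category
--------+---------
Camera  | Tools   
Stapler | NULL    
Pen     | Toys    
Webcam  | Toys    


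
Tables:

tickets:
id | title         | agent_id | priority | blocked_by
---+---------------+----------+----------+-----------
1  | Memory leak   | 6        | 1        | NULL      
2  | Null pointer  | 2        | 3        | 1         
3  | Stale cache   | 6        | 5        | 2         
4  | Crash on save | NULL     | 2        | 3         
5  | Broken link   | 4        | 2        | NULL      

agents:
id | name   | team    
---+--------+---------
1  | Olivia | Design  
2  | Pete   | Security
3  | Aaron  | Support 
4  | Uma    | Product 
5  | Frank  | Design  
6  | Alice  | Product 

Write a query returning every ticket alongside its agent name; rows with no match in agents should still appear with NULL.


LEFT JOIN keeps every row from tickets (the left table); where agent_id has no match in agents, the agent columns become NULL. Walk through each ticket:
  - ticket 1 (Memory leak): agent_id=6 -> matches Alice
  - ticket 2 (Null pointer): agent_id=2 -> matches Pete
  - ticket 3 (Stale cache): agent_id=6 -> matches Alice
  - ticket 4 (Crash on save): agent_id=NULL, no match -> kept with NULL
  - ticket 5 (Broken link): agent_id=4 -> matches Uma
All 5 rows appear; 1 has NULL agent.

SQL:
SELECT a.title, b.name AS agent
FROM tickets a
LEFT JOIN agents b ON a.agent_id = b.id

Result:
title         | agent
--------------+------
Memory leak   | Alice
Null pointer  | Pete 
Stale cache   | Alice
Crash on save | NULL 
Broken link   | Uma  


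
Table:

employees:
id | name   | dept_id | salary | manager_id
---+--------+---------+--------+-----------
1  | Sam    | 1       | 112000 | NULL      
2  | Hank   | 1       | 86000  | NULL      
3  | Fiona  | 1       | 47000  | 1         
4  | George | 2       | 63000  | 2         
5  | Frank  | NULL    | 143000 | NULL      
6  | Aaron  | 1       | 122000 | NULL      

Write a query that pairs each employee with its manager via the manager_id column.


This is a self-join: employees is joined to a second copy of itself, matching each row's manager_id to another row's id. Use LEFT JOIN so rows with manager_id=NULL are kept.
  - employee 1 (Sam): manager_id=NULL -> NULL
  - employee 2 (Hank): manager_id=NULL -> NULL
  - employee 3 (Fiona): manager_id=1 -> Sam
  - employee 4 (George): manager_id=2 -> Hank
  - employee 5 (Frank): manager_id=NULL -> NULL
  - employee 6 (Aaron): manager_id=NULL -> NULL

SQL:
SELECT a.name AS item, b.name AS manager
FROM employees a
LEFT JOIN employees b ON a.manager_id = b.id

Result:
item   | manager
-------+--------
Sam    | NULL   
Hank   | NULL   
Fiona  | Sam    
George | Hank   
Frank  | NULL   
Aaron  | NULL   


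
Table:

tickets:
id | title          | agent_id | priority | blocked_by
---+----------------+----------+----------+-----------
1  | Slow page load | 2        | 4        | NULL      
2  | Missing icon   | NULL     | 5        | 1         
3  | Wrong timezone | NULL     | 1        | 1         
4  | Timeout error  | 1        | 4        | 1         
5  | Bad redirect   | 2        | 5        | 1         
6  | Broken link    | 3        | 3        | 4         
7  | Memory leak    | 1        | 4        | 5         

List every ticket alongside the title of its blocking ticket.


This is a self-join: tickets is joined to a second copy of itself, matching each row's blocked_by to another row's id. Use LEFT JOIN so rows with blocked_by=NULL are kept.
  - ticket 1 (Slow page load): blocked_by=NULL -> NULL
  - ticket 2 (Missing icon): blocked_by=1 -> Slow page load
  - ticket 3 (Wrong timezone): blocked_by=1 -> Slow page load
  - ticket 4 (Timeout error): blocked_by=1 -> Slow page load
  - ticket 5 (Bad redirect): blocked_by=1 -> Slow page load
  - ticket 6 (Broken link): blocked_by=4 -> Timeout error
  - ticket 7 (Memory leak): blocked_by=5 -> Bad redirect

SQL:
SELECT a.title AS item, b.title AS blocked_by
FROM tickets a
LEFT JOIN tickets b ON a.blocked_by = b.id

Result:
item           | blocked_by    
---------------+---------------
Slow page load | NULL          
Missing icon   | Slow page load
Wrong timezone | Slow page load
Timeout error  | Slow page load
Bad redirect   | Slow page load
Broken link    | Timeout error 
Memory leak    | Bad redirect  


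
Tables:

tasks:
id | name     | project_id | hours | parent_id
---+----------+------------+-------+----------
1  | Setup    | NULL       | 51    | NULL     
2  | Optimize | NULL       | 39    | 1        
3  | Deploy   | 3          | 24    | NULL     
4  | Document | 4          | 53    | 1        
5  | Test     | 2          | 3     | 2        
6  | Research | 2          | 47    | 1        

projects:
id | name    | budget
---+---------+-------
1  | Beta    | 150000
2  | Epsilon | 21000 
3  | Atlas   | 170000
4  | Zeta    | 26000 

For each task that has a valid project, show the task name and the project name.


INNER JOIN keeps only tasks rows whose project_id matches an id in projects. Walk through each task:
  - task 1 (Setup): project_id=NULL, no match -> dropped
  - task 2 (Optimize): project_id=NULL, no match -> dropped
  - task 3 (Deploy): project_id=3 -> matches Atlas
  - task 4 (Document): project_id=4 -> matches Zeta
  - task 5 (Test): project_id=2 -> matches Epsilon
  - task 6 (Research): project_id=2 -> matches Epsilon
So 2 of 6 rows are dropped.

SQL:
SELECT a.name, b.name AS project
FROM tasks a
INNER JOIN projects b ON a.project_id = b.id

Result:
name     | project
---------+--------
Deploy   | Atlas  
Document | Zeta   
Test     | Epsilon
Research | Epsilon


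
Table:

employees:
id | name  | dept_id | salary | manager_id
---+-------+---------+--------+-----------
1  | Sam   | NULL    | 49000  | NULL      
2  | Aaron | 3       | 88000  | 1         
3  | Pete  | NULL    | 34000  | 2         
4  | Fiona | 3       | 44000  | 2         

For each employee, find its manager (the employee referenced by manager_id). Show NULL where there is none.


This is a self-join: employees is joined to a second copy of itself, matching each row's manager_id to another row's id. Use LEFT JOIN so rows with manager_id=NULL are kept.
  - employee 1 (Sam): manager_id=NULL -> NULL
  - employee 2 (Aaron): manager_id=1 -> Sam
  - employee 3 (Pete): manager_id=2 -> Aaron
  - employee 4 (Fiona): manager_id=2 -> Aaron

SQL:
SELECT a.name AS item, b.name AS manager
FROM employees a
LEFT JOIN employees b ON a.manager_id = b.id

Result:
item  | manager
------+--------
Sam   | NULL   
Aaron | Sam    
Pete  | Aaron  
Fiona | Aaron  


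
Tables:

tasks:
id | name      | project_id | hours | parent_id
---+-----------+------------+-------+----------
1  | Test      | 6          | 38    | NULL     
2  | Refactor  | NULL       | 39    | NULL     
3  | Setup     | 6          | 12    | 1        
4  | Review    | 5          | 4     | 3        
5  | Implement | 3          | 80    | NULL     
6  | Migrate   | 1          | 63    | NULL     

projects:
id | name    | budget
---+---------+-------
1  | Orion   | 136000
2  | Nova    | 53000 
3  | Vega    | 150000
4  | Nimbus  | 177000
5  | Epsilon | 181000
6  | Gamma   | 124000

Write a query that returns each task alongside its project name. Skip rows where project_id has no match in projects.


INNER JOIN keeps only tasks rows whose project_id matches an id in projects. Walk through each task:
  - task 1 (Test): project_id=6 -> matches Gamma
  - task 2 (Refactor): project_id=NULL, no match -> dropped
  - task 3 (Setup): project_id=6 -> matches Gamma
  - task 4 (Review): project_id=5 -> matches Epsilon
  - task 5 (Implement): project_id=3 -> matches Vega
  - task 6 (Migrate): project_id=1 -> matches Orion
So 1 of 6 rows is dropped.

SQL:
SELECT a.name, b.name AS project
FROM tasks a
INNER JOIN projects b ON a.project_id = b.id

Result:
name      | project
----------+--------
Test      | Gamma  
Setup     | Gamma  
Review    | Epsilon
Implement | Vega   
Migrate   | Orion  


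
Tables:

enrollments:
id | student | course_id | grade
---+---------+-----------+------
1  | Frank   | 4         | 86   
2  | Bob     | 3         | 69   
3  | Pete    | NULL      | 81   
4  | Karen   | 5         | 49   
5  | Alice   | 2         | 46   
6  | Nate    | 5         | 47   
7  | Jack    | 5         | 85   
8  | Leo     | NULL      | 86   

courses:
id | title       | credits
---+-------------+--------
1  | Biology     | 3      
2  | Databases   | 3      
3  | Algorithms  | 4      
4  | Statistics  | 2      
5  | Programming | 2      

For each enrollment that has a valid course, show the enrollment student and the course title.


INNER JOIN keeps only enrollments rows whose course_id matches an id in courses. Walk through each enrollment:
  - enrollment 1 (Frank): course_id=4 -> matches Statistics
  - enrollment 2 (Bob): course_id=3 -> matches Algorithms
  - enrollment 3 (Pete): course_id=NULL, no match -> dropped
  - enrollment 4 (Karen): course_id=5 -> matches Programming
  - enrollment 5 (Alice): course_id=2 -> matches Databases
  - enrollment 6 (Nate): course_id=5 -> matches Programming
  - enrollment 7 (Jack): course_id=5 -> matches Programming
  - enrollment 8 (Leo): course_id=NULL, no match -> dropped
So 2 of 8 rows are dropped.

SQL:
SELECT a.student, b.title AS course
FROM enrollments a
INNER JOIN courses b ON a.course_id = b.id

Result:
student | course     
--------+------------
Frank   | Statistics 
Bob     | Algorithms 
Karen   | Programming
Alice   | Databases  
Nate    | Programming
Jack    | Programming


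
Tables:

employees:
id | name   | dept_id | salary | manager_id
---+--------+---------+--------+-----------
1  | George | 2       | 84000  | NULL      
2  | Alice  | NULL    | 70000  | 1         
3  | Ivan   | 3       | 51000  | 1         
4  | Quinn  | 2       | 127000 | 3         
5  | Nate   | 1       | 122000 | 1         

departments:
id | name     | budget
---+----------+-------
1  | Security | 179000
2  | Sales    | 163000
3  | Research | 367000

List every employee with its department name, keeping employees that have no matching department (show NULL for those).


LEFT JOIN keeps every row from employees (the left table); where dept_id has no match in departments, the department columns become NULL. Walk through each employee:
  - employee 1 (George): dept_id=2 -> matches Sales
  - employee 2 (Alice): dept_id=NULL, no match -> kept with NULL
  - employee 3 (Ivan): dept_id=3 -> matches Research
  - employee 4 (Quinn): dept_id=2 -> matches Sales
  - employee 5 (Nate): dept_id=1 -> matches Security
All 5 rows appear; 1 has NULL department.

SQL:
SELECT a.name, b.name AS department
FROM employees a
LEFT JOIN departments b ON a.dept_id = b.id

Result:
name   | department
-------+-----------
George | Sales     
Alice  | NULL      
Ivan   | Research  
Quinn  | Sales     
Nate   | Security  


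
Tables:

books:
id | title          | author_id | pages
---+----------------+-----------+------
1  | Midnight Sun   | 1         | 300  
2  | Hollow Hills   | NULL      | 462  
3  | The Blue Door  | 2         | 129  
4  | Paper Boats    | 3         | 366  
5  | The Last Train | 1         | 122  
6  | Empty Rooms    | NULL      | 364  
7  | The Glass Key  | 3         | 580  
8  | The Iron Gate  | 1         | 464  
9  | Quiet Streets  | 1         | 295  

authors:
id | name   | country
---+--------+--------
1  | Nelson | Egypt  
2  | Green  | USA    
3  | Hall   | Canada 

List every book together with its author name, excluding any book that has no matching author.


INNER JOIN keeps only books rows whose author_id matches an id in authors. Walk through each book:
  - book 1 (Midnight Sun): author_id=1 -> matches Nelson
  - book 2 (Hollow Hills): author_id=NULL, no match -> dropped
  - book 3 (The Blue Door): author_id=2 -> matches Green
  - book 4 (Paper Boats): author_id=3 -> matches Hall
  - book 5 (The Last Train): author_id=1 -> matches Nelson
  - book 6 (Empty Rooms): author_id=NULL, no match -> dropped
  - book 7 (The Glass Key): author_id=3 -> matches Hall
  - book 8 (The Iron Gate): author_id=1 -> matches Nelson
  - book 9 (Quiet Streets): author_id=1 -> matches Nelson
So 2 of 9 rows are dropped.

SQL:
SELECT a.title, b.name AS author
FROM books a
INNER JOIN authors b ON a.author_id = b.id

Result:
title          | author
---------------+-------
Midnight Sun   | Nelson
The Blue Door  | Green 
Paper Boats    | Hall  
The Last Train | Nelson
The Glass Key  | Hall  
The Iron Gate  | Nelson
Quiet Streets  | Nelson


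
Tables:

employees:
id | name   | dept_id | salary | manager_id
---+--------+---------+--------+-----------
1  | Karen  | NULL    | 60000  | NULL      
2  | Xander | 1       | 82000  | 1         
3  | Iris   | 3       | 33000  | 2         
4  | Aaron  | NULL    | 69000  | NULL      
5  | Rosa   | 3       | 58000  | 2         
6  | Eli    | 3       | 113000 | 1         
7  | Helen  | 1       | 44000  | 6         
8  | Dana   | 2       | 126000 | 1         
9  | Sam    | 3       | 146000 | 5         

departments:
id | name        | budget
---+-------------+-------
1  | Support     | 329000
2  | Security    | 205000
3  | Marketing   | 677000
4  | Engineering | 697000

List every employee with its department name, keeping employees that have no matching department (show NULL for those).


LEFT JOIN keeps every row from employees (the left table); where dept_id has no match in departments, the department columns become NULL. Walk through each employee:
  - employee 1 (Karen): dept_id=NULL, no match -> kept with NULL
  - employee 2 (Xander): dept_id=1 -> matches Support
  - employee 3 (Iris): dept_id=3 -> matches Marketing
  - employee 4 (Aaron): dept_id=NULL, no match -> kept with NULL
  - employee 5 (Rosa): dept_id=3 -> matches Marketing
  - employee 6 (Eli): dept_id=3 -> matches Marketing
  - employee 7 (Helen): dept_id=1 -> matches Support
  - employee 8 (Dana): dept_id=2 -> matches Security
  - employee 9 (Sam): dept_id=3 -> matches Marketing
All 9 rows appear; 2 have NULL department.

SQL:
SELECT a.name, b.name AS department
FROM employees a
LEFT JOIN departments b ON a.dept_id = b.id

Result:
name   | department
-------+-----------
Karen  | NULL      
Xander | Support   
Iris   | Marketing 
Aaron  | NULL      
Rosa   | Marketing 
Eli    | Marketing 
Helen  | Support   
Dana   | Security  
Sam    | Marketing 


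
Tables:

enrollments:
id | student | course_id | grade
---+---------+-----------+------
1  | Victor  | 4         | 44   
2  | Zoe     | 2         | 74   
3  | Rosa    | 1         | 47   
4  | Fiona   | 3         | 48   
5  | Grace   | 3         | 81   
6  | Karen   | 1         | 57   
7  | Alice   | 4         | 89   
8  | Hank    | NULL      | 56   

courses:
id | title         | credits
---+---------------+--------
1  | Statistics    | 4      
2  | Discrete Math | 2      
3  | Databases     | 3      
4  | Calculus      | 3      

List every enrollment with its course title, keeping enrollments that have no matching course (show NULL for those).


LEFT JOIN keeps every row from enrollments (the left table); where course_id has no match in courses, the course columns become NULL. Walk through each enrollment:
  - enrollment 1 (Victor): course_id=4 -> matches Calculus
  - enrollment 2 (Zoe): course_id=2 -> matches Discrete Math
  - enrollment 3 (Rosa): course_id=1 -> matches Statistics
  - enrollment 4 (Fiona): course_id=3 -> matches Databases
  - enrollment 5 (Grace): course_id=3 -> matches Databases
  - enrollment 6 (Karen): course_id=1 -> matches Statistics
  - enrollment 7 (Alice): course_id=4 -> matches Calculus
  - enrollment 8 (Hank): course_id=NULL, no match -> kept with NULL
All 8 rows appear; 1 has NULL course.

SQL:
SELECT a.student, b.title AS course
FROM enrollments a
LEFT JOIN courses b ON a.course_id = b.id

Result:
student | course       
--------+--------------
Victor  | Calculus     
Zoe     | Discrete Math
Rosa    | Statistics   
Fiona   | Databases    
Grace   | Databases    
Karen   | Statistics   
Alice   | Calculus     
Hank    | NULL         


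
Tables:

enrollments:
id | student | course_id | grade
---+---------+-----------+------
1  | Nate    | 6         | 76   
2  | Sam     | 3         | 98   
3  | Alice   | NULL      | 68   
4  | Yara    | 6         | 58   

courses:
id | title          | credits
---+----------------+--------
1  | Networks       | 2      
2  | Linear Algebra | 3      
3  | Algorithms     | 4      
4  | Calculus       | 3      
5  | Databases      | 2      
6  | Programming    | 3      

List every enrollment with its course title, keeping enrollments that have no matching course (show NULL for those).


LEFT JOIN keeps every row from enrollments (the left table); where course_id has no match in courses, the course columns become NULL. Walk through each enrollment:
  - enrollment 1 (Nate): course_id=6 -> matches Programming
  - enrollment 2 (Sam): course_id=3 -> matches Algorithms
  - enrollment 3 (Alice): course_id=NULL, no match -> kept with NULL
  - enrollment 4 (Yara): course_id=6 -> matches Programming
All 4 rows appear; 1 has NULL course.

SQL:
SELECT a.student, b.title AS course
FROM enrollments a
LEFT JOIN courses b ON a.course_id = b.id

Result:
student | course     
--------+------------
Nate    | Programming
Sam     | Algorithms 
Alice   | NULL       
Yara    | Programming


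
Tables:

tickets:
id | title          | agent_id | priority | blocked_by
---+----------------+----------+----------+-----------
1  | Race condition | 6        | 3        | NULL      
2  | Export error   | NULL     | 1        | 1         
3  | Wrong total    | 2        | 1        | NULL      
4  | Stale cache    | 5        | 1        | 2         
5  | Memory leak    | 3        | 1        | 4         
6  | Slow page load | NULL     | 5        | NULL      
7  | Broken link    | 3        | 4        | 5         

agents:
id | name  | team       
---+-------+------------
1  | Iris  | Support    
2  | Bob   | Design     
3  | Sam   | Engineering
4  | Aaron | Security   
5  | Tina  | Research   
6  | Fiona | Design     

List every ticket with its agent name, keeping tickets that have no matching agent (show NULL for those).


LEFT JOIN keeps every row from tickets (the left table); where agent_id has no match in agents, the agent columns become NULL. Walk through each ticket:
  - ticket 1 (Race condition): agent_id=6 -> matches Fiona
  - ticket 2 (Export error): agent_id=NULL, no match -> kept with NULL
  - ticket 3 (Wrong total): agent_id=2 -> matches Bob
  - ticket 4 (Stale cache): agent_id=5 -> matches Tina
  - ticket 5 (Memory leak): agent_id=3 -> matches Sam
  - ticket 6 (Slow page load): agent_id=NULL, no match -> kept with NULL
  - ticket 7 (Broken link): agent_id=3 -> matches Sam
All 7 rows appear; 2 have NULL agent.

SQL:
SELECT a.title, b.name AS agent
FROM tickets a
LEFT JOIN agents b ON a.agent_id = b.id

Result:
title          | agent
---------------+------
Race condition | Fiona
Export error   | NULL 
Wrong total    | Bob  
Stale cache    | Tina 
Memory leak    | Sam  
Slow page load | NULL 
Broken link    | Sam  


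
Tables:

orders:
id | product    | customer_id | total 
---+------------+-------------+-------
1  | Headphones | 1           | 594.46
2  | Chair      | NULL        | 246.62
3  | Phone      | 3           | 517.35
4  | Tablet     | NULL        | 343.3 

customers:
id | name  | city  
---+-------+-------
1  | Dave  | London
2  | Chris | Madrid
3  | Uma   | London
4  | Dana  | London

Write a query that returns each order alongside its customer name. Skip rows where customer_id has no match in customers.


INNER JOIN keeps only orders rows whose customer_id matches an id in customers. Walk through each order:
  - order 1 (Headphones): customer_id=1 -> matches Dave
  - order 2 (Chair): customer_id=NULL, no match -> dropped
  - order 3 (Phone): customer_id=3 -> matches Uma
  - order 4 (Tablet): customer_id=NULL, no match -> dropped
So 2 of 4 rows are dropped.

SQL:
SELECT a.product, b.name AS customer
FROM orders a
INNER JOIN customers b ON a.customer_id = b.id

Result:
product    | customer
-----------+---------
Headphones | Dave    
Phone      | Uma     


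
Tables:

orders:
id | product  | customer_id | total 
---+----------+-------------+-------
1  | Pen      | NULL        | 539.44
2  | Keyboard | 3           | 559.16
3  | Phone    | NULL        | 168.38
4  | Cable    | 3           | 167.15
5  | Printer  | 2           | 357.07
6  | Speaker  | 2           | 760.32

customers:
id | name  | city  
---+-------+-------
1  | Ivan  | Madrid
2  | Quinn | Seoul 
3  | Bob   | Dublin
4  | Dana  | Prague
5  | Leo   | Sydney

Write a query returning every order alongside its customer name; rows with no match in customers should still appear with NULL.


LEFT JOIN keeps every row from orders (the left table); where customer_id has no match in customers, the customer columns become NULL. Walk through each order:
  - order 1 (Pen): customer_id=NULL, no match -> kept with NULL
  - order 2 (Keyboard): customer_id=3 -> matches Bob
  - order 3 (Phone): customer_id=NULL, no match -> kept with NULL
  - order 4 (Cable): customer_id=3 -> matches Bob
  - order 5 (Printer): customer_id=2 -> matches Quinn
  - order 6 (Speaker): customer_id=2 -> matches Quinn
All 6 rows appear; 2 have NULL customer.

SQL:
SELECT a.product, b.name AS customer
FROM orders a
LEFT JOIN customers b ON a.customer_id = b.id

Result:
product  | customer
---------+---------
Pen      | NULL    
Keyboard | Bob     
Phone    | NULL    
Cable    | Bob     
Printer  | Quinn   
Speaker  | Quinn   


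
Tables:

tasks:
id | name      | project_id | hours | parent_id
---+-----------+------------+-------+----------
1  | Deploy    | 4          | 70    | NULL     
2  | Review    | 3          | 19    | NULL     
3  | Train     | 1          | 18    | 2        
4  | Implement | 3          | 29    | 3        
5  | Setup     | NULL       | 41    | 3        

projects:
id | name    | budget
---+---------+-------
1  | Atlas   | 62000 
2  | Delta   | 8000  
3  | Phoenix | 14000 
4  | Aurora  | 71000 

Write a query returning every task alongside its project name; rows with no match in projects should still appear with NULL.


LEFT JOIN keeps every row from tasks (the left table); where project_id has no match in projects, the project columns become NULL. Walk through each task:
  - task 1 (Deploy): project_id=4 -> matches Aurora
  - task 2 (Review): project_id=3 -> matches Phoenix
  - task 3 (Train): project_id=1 -> matches Atlas
  - task 4 (Implement): project_id=3 -> matches Phoenix
  - task 5 (Setup): project_id=NULL, no match -> kept with NULL
All 5 rows appear; 1 has NULL project.

SQL:
SELECT a.name, b.name AS project
FROM tasks a
LEFT JOIN projects b ON a.project_id = b.id

Result:
name      | project
----------+--------
Deploy    | Aurora 
Review    | Phoenix
Train     | Atlas  
Implement | Phoenix
Setup     | NULL   


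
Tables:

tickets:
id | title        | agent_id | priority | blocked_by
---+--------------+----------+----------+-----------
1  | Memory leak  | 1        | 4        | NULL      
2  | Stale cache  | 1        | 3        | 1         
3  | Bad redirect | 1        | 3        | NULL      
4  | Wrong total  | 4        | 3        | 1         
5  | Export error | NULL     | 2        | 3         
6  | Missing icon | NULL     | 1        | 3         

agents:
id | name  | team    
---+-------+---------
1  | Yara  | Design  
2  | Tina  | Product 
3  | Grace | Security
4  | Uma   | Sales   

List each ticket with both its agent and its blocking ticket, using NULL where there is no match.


Two LEFT JOINs from the same base table tickets: one to agents via agent_id, one to tickets itself via blocked_by. Both are LEFT so every ticket is preserved.
Match against agents:
  - ticket 1 (Memory leak): agent_id=1 -> matches Yara
  - ticket 2 (Stale cache): agent_id=1 -> matches Yara
  - ticket 3 (Bad redirect): agent_id=1 -> matches Yara
  - ticket 4 (Wrong total): agent_id=4 -> matches Uma
  - ticket 5 (Export error): agent_id=NULL, no match -> kept with NULL
  - ticket 6 (Missing icon): agent_id=NULL, no match -> kept with NULL
Match against tickets (self):
  - ticket 1 (Memory leak): blocked_by=NULL -> NULL
  - ticket 2 (Stale cache): blocked_by=1 -> Memory leak
  - ticket 3 (Bad redirect): blocked_by=NULL -> NULL
  - ticket 4 (Wrong total): blocked_by=1 -> Memory leak
  - ticket 5 (Export error): blocked_by=3 -> Bad redirect
  - ticket 6 (Missing icon): blocked_by=3 -> Bad redirect

SQL:
SELECT a.title, b.name AS agent, c.title AS blocked_by
FROM tickets a
LEFT JOIN agents b ON a.agent_id = b.id
LEFT JOIN tickets c ON a.blocked_by = c.id

Result:
title        | agent | blocked_by  
-------------+-------+-------------
Memory leak  | Yara  | NULL        
Stale cache  | Yara  | Memory leak 
Bad redirect | Yara  | NULL        
Wrong total  | Uma   | Memory leak 
Export error | NULL  | Bad redirect
Missing icon | NULL  | Bad redirect


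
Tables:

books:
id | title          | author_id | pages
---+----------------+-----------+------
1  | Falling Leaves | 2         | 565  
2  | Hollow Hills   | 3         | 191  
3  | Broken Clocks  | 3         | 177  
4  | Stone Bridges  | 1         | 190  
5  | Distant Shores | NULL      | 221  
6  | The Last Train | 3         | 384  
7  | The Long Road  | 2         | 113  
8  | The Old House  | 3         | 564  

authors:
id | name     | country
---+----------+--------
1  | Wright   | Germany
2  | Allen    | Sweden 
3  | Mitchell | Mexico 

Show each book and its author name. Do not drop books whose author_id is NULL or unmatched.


LEFT JOIN keeps every row from books (the left table); where author_id has no match in authors, the author columns become NULL. Walk through each book:
  - book 1 (Falling Leaves): author_id=2 -> matches Allen
  - book 2 (Hollow Hills): author_id=3 -> matches Mitchell
  - book 3 (Broken Clocks): author_id=3 -> matches Mitchell
  - book 4 (Stone Bridges): author_id=1 -> matches Wright
  - book 5 (Distant Shores): author_id=NULL, no match -> kept with NULL
  - book 6 (The Last Train): author_id=3 -> matches Mitchell
  - book 7 (The Long Road): author_id=2 -> matches Allen
  - book 8 (The Old House): author_id=3 -> matches Mitchell
All 8 rows appear; 1 has NULL author.

SQL:
SELECT a.title, b.name AS author
FROM books a
LEFT JOIN authors b ON a.author_id = b.id

Result:
title          | author  
---------------+---------
Falling Leaves | Allen   
Hollow Hills   | Mitchell
Broken Clocks  | Mitchell
Stone Bridges  | Wright  
Distant Shores | NULL    
The Last Train | Mitchell
The Long Road  | Allen   
The Old House  | Mitchell


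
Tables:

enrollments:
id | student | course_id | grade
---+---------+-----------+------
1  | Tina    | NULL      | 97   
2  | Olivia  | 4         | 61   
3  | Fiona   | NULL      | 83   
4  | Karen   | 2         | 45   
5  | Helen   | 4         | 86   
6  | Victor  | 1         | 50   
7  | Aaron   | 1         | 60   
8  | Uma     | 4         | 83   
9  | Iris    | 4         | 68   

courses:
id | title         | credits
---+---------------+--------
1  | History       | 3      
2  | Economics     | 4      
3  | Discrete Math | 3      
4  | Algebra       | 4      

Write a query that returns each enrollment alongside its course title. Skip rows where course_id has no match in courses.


INNER JOIN keeps only enrollments rows whose course_id matches an id in courses. Walk through each enrollment:
  - enrollment 1 (Tina): course_id=NULL, no match -> dropped
  - enrollment 2 (Olivia): course_id=4 -> matches Algebra
  - enrollment 3 (Fiona): course_id=NULL, no match -> dropped
  - enrollment 4 (Karen): course_id=2 -> matches Economics
  - enrollment 5 (Helen): course_id=4 -> matches Algebra
  - enrollment 6 (Victor): course_id=1 -> matches History
  - enrollment 7 (Aaron): course_id=1 -> matches History
  - enrollment 8 (Uma): course_id=4 -> matches Algebra
  - enrollment 9 (Iris): course_id=4 -> matches Algebra
So 2 of 9 rows are dropped.

SQL:
SELECT a.student, b.title AS course
FROM enrollments a
INNER JOIN courses b ON a.course_id = b.id

Result:
student | course   
--------+----------
Olivia  | Algebra  
Karen   | Economics
Helen   | Algebra  
Victor  | History  
Aaron   | History  
Uma     | Algebra  
Iris    | Algebra  


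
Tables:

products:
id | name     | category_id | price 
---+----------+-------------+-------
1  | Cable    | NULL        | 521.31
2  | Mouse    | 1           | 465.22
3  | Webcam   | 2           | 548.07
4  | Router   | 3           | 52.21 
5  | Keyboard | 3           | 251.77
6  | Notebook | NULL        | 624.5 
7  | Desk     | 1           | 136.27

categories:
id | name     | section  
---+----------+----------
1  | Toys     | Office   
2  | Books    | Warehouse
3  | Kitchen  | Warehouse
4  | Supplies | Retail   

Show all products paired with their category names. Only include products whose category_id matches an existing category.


INNER JOIN keeps only products rows whose category_id matches an id in categories. Walk through each product:
  - product 1 (Cable): category_id=NULL, no match -> dropped
  - product 2 (Mouse): category_id=1 -> matches Toys
  - product 3 (Webcam): category_id=2 -> matches Books
  - product 4 (Router): category_id=3 -> matches Kitchen
  - product 5 (Keyboard): category_id=3 -> matches Kitchen
  - product 6 (Notebook): category_id=NULL, no match -> dropped
  - product 7 (Desk): category_id=1 -> matches Toys
So 2 of 7 rows are dropped.

SQL:
SELECT a.name, b.name AS category
FROM products a
INNER JOIN categories b ON a.category_id = b.id

Result:
name     | category
---------+---------
Mouse    | Toys    
Webcam   | Books   
Router   | Kitchen 
Keyboard | Kitchen 
Desk     | Toys    
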